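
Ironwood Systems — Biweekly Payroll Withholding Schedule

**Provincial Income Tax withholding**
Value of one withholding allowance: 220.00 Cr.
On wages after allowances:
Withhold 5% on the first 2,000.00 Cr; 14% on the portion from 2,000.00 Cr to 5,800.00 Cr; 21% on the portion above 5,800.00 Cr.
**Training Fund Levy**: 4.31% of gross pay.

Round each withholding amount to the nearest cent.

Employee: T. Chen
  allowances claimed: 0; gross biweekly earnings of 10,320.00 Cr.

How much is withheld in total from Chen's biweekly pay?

Provincial Income Tax: taxable = 10,320.00 Cr
  632.00 Cr + 21% × (10,320.00 Cr − 5,800.00 Cr) = 632.00 Cr + 21% × 4,520.00 Cr = 1,581.20 Cr
Training Fund Levy: 4.31% × 10,320.00 Cr = 444.79 Cr
Total: 1,581.20 Cr + 444.79 Cr = 2,025.99 Cr

2,025.99 Cr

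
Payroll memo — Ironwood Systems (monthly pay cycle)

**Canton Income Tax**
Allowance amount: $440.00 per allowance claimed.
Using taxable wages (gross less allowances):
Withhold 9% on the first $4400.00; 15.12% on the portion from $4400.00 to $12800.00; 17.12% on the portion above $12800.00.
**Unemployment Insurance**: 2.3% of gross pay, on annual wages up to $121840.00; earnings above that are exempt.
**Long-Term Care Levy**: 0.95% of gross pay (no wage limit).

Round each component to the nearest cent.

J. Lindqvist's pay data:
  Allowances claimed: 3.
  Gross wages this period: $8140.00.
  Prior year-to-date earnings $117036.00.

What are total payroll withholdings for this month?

$949.72

Canton Income Tax: taxable = $8140.00 − 3×$440.00 = $6820.00
  $396.00 + 15.12% × ($6820.00 − $4400.00) = $396.00 + 15.12% × $2420.00 = $761.90
Unemployment Insurance: cap $121840.00 − YTD $117036.00 = $4804.00 subject; 2.3% × $4804.00 = $110.49
Long-Term Care Levy: 0.95% × $8140.00 = $77.33
Total: $761.90 + $110.49 + $77.33 = $949.72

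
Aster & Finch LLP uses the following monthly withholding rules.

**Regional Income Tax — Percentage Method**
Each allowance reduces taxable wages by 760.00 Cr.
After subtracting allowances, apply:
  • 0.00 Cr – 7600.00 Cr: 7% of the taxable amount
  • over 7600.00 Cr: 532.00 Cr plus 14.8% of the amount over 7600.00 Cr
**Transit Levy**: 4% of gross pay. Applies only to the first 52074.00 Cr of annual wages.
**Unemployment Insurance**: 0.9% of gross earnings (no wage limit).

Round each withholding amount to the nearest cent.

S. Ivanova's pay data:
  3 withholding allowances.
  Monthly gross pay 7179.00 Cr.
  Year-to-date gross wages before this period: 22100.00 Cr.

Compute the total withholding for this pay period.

694.70 Cr

Regional Income Tax: taxable = 7179.00 Cr − 3×760.00 Cr = 4899.00 Cr
  7% × 4899.00 Cr = 342.93 Cr
Transit Levy: 4% × 7179.00 Cr = 287.16 Cr
Unemployment Insurance: 0.9% × 7179.00 Cr = 64.61 Cr
Total: 342.93 Cr + 287.16 Cr + 64.61 Cr = 694.70 Cr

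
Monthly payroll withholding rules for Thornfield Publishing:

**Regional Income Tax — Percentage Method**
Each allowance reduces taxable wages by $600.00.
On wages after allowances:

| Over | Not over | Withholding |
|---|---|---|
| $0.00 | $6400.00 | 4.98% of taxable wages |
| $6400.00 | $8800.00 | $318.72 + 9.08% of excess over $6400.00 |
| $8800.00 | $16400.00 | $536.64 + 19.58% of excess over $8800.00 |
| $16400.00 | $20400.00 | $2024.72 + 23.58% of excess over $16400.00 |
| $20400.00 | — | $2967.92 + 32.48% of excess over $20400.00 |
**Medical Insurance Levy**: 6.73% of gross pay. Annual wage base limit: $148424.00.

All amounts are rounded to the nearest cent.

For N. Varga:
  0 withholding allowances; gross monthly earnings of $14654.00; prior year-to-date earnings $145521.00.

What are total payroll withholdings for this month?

Regional Income Tax: taxable = $14654.00
  $536.64 + 19.58% × ($14654.00 − $8800.00) = $536.64 + 19.58% × $5854.00 = $1682.85
Medical Insurance Levy: cap $148424.00 − YTD $145521.00 = $2903.00 subject; 6.73% × $2903.00 = $195.37
Total: $1682.85 + $195.37 = $1878.22

$1878.22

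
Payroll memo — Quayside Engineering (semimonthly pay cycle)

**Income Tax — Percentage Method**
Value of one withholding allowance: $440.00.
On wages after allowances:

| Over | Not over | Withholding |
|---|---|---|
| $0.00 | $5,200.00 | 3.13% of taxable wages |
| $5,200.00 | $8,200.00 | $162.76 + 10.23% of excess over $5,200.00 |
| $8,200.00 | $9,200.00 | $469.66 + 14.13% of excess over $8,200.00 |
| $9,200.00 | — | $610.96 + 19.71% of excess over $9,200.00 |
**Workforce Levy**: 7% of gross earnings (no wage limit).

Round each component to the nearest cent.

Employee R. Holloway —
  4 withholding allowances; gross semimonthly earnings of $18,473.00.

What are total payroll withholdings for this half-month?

Income Tax: taxable = $18,473.00 − 4×$440.00 = $16,713.00
  $610.96 + 19.71% × ($16,713.00 − $9,200.00) = $610.96 + 19.71% × $7,513.00 = $2,091.77
Workforce Levy: 7% × $18,473.00 = $1,293.11
Total: $2,091.77 + $1,293.11 = $3,384.88

$3,384.88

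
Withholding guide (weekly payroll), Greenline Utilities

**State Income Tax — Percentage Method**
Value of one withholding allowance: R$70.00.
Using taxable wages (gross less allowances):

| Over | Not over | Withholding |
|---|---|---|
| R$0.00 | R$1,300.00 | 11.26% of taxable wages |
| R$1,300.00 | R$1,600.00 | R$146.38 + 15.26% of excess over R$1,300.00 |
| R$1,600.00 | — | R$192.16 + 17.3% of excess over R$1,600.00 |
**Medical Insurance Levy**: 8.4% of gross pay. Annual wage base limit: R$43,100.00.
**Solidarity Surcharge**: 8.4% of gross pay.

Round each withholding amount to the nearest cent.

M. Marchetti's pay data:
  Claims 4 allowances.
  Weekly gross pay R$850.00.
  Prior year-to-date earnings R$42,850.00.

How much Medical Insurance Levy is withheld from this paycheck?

Medical Insurance Levy: cap R$43,100.00 − YTD R$42,850.00 = R$250.00 subject; 8.4% × R$250.00 = R$21.00

R$21.00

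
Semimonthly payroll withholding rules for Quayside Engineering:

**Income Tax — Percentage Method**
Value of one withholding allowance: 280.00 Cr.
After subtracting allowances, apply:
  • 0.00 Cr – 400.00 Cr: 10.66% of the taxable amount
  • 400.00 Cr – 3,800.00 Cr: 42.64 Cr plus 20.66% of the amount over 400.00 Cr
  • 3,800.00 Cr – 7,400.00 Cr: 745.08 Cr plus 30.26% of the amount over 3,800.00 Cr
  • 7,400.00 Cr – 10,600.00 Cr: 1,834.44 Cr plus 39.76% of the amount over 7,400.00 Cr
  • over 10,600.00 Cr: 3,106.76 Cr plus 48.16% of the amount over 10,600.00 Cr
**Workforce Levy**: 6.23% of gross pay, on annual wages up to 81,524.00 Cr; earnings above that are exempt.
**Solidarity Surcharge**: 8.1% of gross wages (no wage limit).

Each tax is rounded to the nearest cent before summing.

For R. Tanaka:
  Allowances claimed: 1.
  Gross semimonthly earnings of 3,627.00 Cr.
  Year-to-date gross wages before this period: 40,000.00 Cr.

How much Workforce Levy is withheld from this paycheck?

Workforce Levy: 6.23% × 3,627.00 Cr = 225.96 Cr

225.96 Cr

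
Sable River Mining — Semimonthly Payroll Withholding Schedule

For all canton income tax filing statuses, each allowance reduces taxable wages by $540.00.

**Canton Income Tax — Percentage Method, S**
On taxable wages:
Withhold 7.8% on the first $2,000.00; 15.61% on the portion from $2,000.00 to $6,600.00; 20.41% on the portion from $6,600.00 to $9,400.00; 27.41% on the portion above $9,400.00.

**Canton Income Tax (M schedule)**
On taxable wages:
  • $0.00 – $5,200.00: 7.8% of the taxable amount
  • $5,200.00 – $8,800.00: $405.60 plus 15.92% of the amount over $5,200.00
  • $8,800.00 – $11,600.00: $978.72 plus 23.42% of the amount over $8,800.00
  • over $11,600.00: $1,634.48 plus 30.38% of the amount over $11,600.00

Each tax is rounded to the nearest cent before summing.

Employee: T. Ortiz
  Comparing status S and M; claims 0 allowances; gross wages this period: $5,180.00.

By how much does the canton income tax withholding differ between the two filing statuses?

$248.36

Canton Income Tax (S): taxable = $5,180.00
  $156.00 + 15.61% × ($5,180.00 − $2,000.00) = $156.00 + 15.61% × $3,180.00 = $652.40
Canton Income Tax (M): taxable = $5,180.00
  7.8% × $5,180.00 = $404.04
Difference: |$652.40 − $404.04| = $248.36 (higher under S)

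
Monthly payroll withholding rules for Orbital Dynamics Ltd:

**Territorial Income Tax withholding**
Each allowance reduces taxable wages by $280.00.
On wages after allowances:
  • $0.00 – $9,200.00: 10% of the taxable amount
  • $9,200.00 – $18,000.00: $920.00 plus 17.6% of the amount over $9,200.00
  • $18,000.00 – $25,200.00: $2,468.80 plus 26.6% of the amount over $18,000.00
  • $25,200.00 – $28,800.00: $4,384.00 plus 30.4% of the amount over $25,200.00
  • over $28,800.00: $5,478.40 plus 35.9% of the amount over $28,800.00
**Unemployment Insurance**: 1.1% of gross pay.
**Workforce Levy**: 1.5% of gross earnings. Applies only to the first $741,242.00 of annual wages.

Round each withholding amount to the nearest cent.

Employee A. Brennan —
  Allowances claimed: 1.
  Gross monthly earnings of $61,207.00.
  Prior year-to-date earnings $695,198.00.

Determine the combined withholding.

Territorial Income Tax: taxable = $61,207.00 − 1×$280.00 = $60,927.00
  $5,478.40 + 35.9% × ($60,927.00 − $28,800.00) = $5,478.40 + 35.9% × $32,127.00 = $17,011.99
Unemployment Insurance: 1.1% × $61,207.00 = $673.28
Workforce Levy: cap $741,242.00 − YTD $695,198.00 = $46,044.00 subject; 1.5% × $46,044.00 = $690.66
Total: $17,011.99 + $673.28 + $690.66 = $18,375.93

$18,375.93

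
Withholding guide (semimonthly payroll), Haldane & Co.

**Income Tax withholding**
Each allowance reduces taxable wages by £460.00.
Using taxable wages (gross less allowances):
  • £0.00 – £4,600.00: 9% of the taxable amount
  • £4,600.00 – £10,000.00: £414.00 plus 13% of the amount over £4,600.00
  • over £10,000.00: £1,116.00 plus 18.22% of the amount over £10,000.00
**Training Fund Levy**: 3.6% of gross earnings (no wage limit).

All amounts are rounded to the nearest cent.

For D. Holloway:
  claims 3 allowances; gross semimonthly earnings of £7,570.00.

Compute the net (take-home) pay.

Income Tax: taxable = £7,570.00 − 3×£460.00 = £6,190.00
  £414.00 + 13% × (£6,190.00 − £4,600.00) = £414.00 + 13% × £1,590.00 = £620.70
Training Fund Levy: 3.6% × £7,570.00 = £272.52
Total withheld: £620.70 + £272.52 = £893.22
Net pay: £7,570.00 − £893.22 = £6,676.78

£6,676.78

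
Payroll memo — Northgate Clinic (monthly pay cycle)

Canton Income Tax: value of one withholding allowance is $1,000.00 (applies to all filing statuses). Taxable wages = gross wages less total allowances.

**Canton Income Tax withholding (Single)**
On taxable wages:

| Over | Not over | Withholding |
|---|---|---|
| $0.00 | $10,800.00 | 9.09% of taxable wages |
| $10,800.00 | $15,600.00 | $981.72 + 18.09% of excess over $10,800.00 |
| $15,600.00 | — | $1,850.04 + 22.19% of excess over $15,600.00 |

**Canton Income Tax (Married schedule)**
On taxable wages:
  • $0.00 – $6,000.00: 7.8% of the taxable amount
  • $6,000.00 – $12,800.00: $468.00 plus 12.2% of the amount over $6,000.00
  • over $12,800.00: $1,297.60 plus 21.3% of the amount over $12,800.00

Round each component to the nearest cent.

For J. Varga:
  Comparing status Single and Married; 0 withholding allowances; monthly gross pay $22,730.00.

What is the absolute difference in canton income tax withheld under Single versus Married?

Canton Income Tax (Single): taxable = $22,730.00
  $1,850.04 + 22.19% × ($22,730.00 − $15,600.00) = $1,850.04 + 22.19% × $7,130.00 = $3,432.19
Canton Income Tax (Married): taxable = $22,730.00
  $1,297.60 + 21.3% × ($22,730.00 − $12,800.00) = $1,297.60 + 21.3% × $9,930.00 = $3,412.69
Difference: |$3,432.19 − $3,412.69| = $19.50 (higher under Single)

$19.50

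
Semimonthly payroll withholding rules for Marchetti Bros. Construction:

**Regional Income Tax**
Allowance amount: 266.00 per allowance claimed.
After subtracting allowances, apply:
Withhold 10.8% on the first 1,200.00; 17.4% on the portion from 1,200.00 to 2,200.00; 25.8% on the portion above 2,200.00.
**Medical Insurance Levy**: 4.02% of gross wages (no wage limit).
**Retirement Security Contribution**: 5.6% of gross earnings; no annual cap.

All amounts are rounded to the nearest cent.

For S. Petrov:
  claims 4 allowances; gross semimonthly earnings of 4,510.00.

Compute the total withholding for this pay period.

Regional Income Tax: taxable = 4,510.00 − 4×266.00 = 3,446.00
  303.60 + 25.8% × (3,446.00 − 2,200.00) = 303.60 + 25.8% × 1,246.00 = 625.07
Medical Insurance Levy: 4.02% × 4,510.00 = 181.30
Retirement Security Contribution: 5.6% × 4,510.00 = 252.56
Total: 625.07 + 181.30 + 252.56 = 1,058.93

1,058.93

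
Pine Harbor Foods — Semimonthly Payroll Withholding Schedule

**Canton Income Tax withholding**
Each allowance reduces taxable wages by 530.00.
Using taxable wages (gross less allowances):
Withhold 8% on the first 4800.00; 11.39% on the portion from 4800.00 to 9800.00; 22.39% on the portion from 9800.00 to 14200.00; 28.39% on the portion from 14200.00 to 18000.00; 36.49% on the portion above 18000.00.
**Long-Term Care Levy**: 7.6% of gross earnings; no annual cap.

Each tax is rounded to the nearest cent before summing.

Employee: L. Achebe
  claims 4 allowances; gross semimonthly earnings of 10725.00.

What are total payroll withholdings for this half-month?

1632.49

Canton Income Tax: taxable = 10725.00 − 4×530.00 = 8605.00
  384.00 + 11.39% × (8605.00 − 4800.00) = 384.00 + 11.39% × 3805.00 = 817.39
Long-Term Care Levy: 7.6% × 10725.00 = 815.10
Total: 817.39 + 815.10 = 1632.49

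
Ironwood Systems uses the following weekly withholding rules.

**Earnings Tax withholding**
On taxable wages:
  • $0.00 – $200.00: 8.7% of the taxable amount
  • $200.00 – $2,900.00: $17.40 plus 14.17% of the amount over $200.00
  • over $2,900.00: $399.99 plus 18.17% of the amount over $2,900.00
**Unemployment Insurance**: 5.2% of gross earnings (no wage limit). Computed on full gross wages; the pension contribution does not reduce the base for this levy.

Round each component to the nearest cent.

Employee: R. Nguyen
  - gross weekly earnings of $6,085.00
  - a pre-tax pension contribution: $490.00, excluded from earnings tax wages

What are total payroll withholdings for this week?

Earnings Tax: taxable = $6,085.00 − $490.00 = $5,595.00
  $399.99 + 18.17% × ($5,595.00 − $2,900.00) = $399.99 + 18.17% × $2,695.00 = $889.67
Unemployment Insurance: 5.2% × $6,085.00 = $316.42
Total: $889.67 + $316.42 = $1,206.09

$1,206.09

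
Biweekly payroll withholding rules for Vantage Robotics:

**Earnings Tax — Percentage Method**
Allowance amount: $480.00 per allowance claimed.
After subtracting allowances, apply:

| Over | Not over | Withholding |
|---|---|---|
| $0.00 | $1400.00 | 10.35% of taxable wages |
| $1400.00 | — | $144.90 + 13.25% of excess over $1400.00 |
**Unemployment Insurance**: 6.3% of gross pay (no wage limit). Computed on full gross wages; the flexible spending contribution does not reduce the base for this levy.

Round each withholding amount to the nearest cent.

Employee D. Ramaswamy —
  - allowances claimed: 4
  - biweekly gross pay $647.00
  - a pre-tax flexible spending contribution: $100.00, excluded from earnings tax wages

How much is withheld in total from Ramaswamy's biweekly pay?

Earnings Tax: taxable = $647.00 − $100.00 − 4×$480.00 = $-1373.00
  Taxable ≤ 0 → $0.00
Unemployment Insurance: 6.3% × $647.00 = $40.76
Total: $0.00 + $40.76 = $40.76

$40.76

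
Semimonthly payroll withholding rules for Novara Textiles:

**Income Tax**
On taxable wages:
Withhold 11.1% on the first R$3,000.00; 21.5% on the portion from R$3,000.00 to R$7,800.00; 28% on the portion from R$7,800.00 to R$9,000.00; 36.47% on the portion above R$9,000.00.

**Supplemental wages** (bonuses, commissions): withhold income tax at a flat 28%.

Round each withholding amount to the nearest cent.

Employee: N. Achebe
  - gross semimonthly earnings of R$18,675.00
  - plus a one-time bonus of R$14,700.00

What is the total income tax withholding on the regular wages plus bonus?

Income Tax: taxable = R$18,675.00
  R$1,701.00 + 36.47% × (R$18,675.00 − R$9,000.00) = R$1,701.00 + 36.47% × R$9,675.00 = R$5,229.47
Supplemental (28% flat on bonus): 28% × R$14,700.00 = R$4,116.00
Total income tax: R$5,229.47 + R$4,116.00 = R$9,345.47

R$9,345.47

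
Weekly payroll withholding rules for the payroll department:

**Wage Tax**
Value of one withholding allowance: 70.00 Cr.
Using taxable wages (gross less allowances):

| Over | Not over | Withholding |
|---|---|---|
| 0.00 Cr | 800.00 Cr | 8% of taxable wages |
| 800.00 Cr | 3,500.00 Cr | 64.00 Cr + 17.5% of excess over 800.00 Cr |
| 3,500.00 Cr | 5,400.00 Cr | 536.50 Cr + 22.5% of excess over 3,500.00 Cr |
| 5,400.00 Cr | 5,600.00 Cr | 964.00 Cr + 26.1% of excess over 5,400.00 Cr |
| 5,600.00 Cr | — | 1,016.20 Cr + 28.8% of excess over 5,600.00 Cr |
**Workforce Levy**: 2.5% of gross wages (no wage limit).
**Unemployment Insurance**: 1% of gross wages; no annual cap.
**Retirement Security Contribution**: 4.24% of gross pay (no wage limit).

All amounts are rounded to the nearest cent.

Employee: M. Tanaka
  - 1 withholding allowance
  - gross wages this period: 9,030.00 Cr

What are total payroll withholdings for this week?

Wage Tax: taxable = 9,030.00 Cr − 1×70.00 Cr = 8,960.00 Cr
  1,016.20 Cr + 28.8% × (8,960.00 Cr − 5,600.00 Cr) = 1,016.20 Cr + 28.8% × 3,360.00 Cr = 1,983.88 Cr
Workforce Levy: 2.5% × 9,030.00 Cr = 225.75 Cr
Unemployment Insurance: 1% × 9,030.00 Cr = 90.30 Cr
Retirement Security Contribution: 4.24% × 9,030.00 Cr = 382.87 Cr
Total: 1,983.88 Cr + 225.75 Cr + 90.30 Cr + 382.87 Cr = 2,682.80 Cr

2,682.80 Cr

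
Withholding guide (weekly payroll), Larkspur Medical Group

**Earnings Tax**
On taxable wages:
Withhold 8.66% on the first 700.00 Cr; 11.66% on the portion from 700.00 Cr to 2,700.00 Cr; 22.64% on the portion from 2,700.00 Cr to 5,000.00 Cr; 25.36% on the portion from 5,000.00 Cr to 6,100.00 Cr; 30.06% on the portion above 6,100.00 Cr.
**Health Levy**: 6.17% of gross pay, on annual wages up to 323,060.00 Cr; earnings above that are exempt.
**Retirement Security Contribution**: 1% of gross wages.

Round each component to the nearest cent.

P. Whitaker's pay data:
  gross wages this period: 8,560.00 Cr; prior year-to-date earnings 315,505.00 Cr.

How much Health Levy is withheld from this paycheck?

Health Levy: cap 323,060.00 Cr − YTD 315,505.00 Cr = 7,555.00 Cr subject; 6.17% × 7,555.00 Cr = 466.14 Cr

466.14 Cr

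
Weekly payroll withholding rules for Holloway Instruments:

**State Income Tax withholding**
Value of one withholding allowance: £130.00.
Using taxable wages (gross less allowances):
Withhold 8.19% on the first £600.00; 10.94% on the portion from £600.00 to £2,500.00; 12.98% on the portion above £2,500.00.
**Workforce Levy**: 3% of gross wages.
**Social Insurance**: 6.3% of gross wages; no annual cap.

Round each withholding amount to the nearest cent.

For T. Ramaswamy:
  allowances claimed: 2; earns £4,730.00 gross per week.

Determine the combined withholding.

State Income Tax: taxable = £4,730.00 − 2×£130.00 = £4,470.00
  £257.00 + 12.98% × (£4,470.00 − £2,500.00) = £257.00 + 12.98% × £1,970.00 = £512.71
Workforce Levy: 3% × £4,730.00 = £141.90
Social Insurance: 6.3% × £4,730.00 = £297.99
Total: £512.71 + £141.90 + £297.99 = £952.60

£952.60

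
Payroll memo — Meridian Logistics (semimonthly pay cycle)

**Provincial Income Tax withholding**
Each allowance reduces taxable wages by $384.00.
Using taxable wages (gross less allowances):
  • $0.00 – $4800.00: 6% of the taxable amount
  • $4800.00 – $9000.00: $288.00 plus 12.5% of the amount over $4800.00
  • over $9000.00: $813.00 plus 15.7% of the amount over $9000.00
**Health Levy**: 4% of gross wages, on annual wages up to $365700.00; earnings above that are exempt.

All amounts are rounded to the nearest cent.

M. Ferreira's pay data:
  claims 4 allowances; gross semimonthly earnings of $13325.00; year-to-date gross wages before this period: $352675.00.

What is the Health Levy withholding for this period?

$521.00

Health Levy: cap $365700.00 − YTD $352675.00 = $13025.00 subject; 4% × $13025.00 = $521.00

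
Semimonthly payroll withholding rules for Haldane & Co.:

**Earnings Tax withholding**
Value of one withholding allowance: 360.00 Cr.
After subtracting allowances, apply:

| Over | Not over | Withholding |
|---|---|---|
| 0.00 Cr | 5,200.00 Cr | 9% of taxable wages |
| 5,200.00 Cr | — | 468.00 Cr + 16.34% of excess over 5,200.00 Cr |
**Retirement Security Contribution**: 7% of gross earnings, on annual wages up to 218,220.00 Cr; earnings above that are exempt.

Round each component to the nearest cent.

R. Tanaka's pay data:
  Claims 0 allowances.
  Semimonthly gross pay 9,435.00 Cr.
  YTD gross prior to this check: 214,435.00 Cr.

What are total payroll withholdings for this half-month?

Earnings Tax: taxable = 9,435.00 Cr
  468.00 Cr + 16.34% × (9,435.00 Cr − 5,200.00 Cr) = 468.00 Cr + 16.34% × 4,235.00 Cr = 1,160.00 Cr
Retirement Security Contribution: cap 218,220.00 Cr − YTD 214,435.00 Cr = 3,785.00 Cr subject; 7% × 3,785.00 Cr = 264.95 Cr
Total: 1,160.00 Cr + 264.95 Cr = 1,424.95 Cr

1,424.95 Cr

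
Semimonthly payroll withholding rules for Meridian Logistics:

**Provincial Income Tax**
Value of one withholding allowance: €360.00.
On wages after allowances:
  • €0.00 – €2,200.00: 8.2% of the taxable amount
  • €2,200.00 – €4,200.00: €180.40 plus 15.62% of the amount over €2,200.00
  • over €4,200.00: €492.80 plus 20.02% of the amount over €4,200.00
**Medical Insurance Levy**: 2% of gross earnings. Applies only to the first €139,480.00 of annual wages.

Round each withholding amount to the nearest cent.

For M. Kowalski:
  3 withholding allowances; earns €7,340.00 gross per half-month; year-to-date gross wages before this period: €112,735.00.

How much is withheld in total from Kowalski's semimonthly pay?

Provincial Income Tax: taxable = €7,340.00 − 3×€360.00 = €6,260.00
  €492.80 + 20.02% × (€6,260.00 − €4,200.00) = €492.80 + 20.02% × €2,060.00 = €905.21
Medical Insurance Levy: 2% × €7,340.00 = €146.80
Total: €905.21 + €146.80 = €1,052.01

€1,052.01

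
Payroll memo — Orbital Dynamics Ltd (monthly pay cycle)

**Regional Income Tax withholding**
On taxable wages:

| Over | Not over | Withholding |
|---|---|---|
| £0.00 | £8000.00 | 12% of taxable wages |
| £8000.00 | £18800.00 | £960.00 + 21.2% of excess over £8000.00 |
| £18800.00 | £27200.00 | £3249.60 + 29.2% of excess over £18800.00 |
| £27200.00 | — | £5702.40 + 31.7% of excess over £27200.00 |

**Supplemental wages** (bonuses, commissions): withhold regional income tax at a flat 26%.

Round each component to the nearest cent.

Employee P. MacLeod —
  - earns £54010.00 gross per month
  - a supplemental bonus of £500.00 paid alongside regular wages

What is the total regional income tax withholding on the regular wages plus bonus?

£14331.17

Regional Income Tax: taxable = £54010.00
  £5702.40 + 31.7% × (£54010.00 − £27200.00) = £5702.40 + 31.7% × £26810.00 = £14201.17
Supplemental (26% flat on bonus): 26% × £500.00 = £130.00
Total regional income tax: £14201.17 + £130.00 = £14331.17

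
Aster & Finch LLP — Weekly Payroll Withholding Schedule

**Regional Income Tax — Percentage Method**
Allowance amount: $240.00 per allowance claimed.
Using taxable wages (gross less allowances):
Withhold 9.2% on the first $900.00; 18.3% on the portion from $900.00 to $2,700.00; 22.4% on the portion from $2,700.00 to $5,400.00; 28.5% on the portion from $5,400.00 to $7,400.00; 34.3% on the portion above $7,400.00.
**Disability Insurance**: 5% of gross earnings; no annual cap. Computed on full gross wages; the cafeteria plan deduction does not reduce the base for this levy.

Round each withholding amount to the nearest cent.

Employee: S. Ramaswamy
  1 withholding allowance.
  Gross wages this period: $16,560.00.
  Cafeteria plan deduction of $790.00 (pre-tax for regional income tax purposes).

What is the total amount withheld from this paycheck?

Regional Income Tax: taxable = $16,560.00 − $790.00 − 1×$240.00 = $15,530.00
  $1,587.00 + 34.3% × ($15,530.00 − $7,400.00) = $1,587.00 + 34.3% × $8,130.00 = $4,375.59
Disability Insurance: 5% × $16,560.00 = $828.00
Total: $4,375.59 + $828.00 = $5,203.59

$5,203.59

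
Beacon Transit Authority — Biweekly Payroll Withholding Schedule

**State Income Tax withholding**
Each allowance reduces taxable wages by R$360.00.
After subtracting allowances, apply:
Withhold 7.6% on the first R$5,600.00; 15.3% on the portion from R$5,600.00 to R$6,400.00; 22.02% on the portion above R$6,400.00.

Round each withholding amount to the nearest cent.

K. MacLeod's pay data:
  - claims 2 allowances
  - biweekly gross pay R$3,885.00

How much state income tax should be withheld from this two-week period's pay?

State Income Tax: taxable = R$3,885.00 − 2×R$360.00 = R$3,165.00
  7.6% × R$3,165.00 = R$240.54

R$240.54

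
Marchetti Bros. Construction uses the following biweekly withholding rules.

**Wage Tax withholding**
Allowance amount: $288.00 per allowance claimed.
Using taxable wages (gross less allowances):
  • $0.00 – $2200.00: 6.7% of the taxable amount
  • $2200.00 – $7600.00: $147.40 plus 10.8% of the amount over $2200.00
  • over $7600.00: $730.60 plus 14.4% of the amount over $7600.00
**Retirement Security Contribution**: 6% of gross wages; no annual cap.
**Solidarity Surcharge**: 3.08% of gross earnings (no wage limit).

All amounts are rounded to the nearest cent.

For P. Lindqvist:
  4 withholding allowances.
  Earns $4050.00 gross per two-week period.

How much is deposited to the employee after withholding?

Wage Tax: taxable = $4050.00 − 4×$288.00 = $2898.00
  $147.40 + 10.8% × ($2898.00 − $2200.00) = $147.40 + 10.8% × $698.00 = $222.78
Retirement Security Contribution: 6% × $4050.00 = $243.00
Solidarity Surcharge: 3.08% × $4050.00 = $124.74
Total withheld: $222.78 + $243.00 + $124.74 = $590.52
Net pay: $4050.00 − $590.52 = $3459.48

$3459.48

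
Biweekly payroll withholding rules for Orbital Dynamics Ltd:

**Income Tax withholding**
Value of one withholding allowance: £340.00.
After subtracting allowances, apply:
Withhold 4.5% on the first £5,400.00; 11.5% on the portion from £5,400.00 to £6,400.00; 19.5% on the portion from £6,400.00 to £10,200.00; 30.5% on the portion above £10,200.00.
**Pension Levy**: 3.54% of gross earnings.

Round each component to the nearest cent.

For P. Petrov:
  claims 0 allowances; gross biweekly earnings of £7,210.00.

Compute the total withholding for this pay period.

Income Tax: taxable = £7,210.00
  £358.00 + 19.5% × (£7,210.00 − £6,400.00) = £358.00 + 19.5% × £810.00 = £515.95
Pension Levy: 3.54% × £7,210.00 = £255.23
Total: £515.95 + £255.23 = £771.18

£771.18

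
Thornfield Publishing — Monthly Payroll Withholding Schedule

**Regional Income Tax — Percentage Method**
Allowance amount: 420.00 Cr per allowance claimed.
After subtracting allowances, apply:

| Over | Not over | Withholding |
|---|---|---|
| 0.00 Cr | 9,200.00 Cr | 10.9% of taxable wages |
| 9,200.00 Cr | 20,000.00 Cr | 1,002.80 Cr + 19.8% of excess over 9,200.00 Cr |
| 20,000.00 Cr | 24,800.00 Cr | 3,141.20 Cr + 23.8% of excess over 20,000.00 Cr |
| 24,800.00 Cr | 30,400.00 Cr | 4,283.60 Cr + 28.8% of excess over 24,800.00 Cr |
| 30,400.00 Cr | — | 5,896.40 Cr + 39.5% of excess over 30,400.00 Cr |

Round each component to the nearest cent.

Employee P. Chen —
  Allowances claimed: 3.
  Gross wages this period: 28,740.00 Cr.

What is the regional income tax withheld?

5,055.44 Cr

Regional Income Tax: taxable = 28,740.00 Cr − 3×420.00 Cr = 27,480.00 Cr
  4,283.60 Cr + 28.8% × (27,480.00 Cr − 24,800.00 Cr) = 4,283.60 Cr + 28.8% × 2,680.00 Cr = 5,055.44 Cr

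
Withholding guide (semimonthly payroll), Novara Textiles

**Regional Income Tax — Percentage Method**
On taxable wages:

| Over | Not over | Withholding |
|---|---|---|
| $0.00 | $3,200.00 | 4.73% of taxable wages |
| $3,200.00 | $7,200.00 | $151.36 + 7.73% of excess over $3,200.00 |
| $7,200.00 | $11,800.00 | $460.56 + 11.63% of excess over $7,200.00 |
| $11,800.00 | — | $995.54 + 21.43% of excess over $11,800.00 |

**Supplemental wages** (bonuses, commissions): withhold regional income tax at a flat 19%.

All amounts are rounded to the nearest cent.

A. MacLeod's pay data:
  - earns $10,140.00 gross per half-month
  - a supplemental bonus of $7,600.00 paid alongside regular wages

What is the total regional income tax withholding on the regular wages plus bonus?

$2,246.48

Regional Income Tax: taxable = $10,140.00
  $460.56 + 11.63% × ($10,140.00 − $7,200.00) = $460.56 + 11.63% × $2,940.00 = $802.48
Supplemental (19% flat on bonus): 19% × $7,600.00 = $1,444.00
Total regional income tax: $802.48 + $1,444.00 = $2,246.48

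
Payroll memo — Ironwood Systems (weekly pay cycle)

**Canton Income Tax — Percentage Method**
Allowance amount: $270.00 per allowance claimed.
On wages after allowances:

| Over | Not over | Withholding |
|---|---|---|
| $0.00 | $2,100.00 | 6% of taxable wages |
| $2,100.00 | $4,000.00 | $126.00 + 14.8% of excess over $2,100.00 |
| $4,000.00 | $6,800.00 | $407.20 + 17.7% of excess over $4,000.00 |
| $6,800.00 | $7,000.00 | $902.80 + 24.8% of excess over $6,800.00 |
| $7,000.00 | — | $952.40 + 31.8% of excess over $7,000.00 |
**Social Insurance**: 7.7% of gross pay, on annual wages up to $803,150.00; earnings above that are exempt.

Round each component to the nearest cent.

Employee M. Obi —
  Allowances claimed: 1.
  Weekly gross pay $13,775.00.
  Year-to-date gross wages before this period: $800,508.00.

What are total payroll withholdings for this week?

$3,224.42

Canton Income Tax: taxable = $13,775.00 − 1×$270.00 = $13,505.00
  $952.40 + 31.8% × ($13,505.00 − $7,000.00) = $952.40 + 31.8% × $6,505.00 = $3,020.99
Social Insurance: cap $803,150.00 − YTD $800,508.00 = $2,642.00 subject; 7.7% × $2,642.00 = $203.43
Total: $3,020.99 + $203.43 = $3,224.42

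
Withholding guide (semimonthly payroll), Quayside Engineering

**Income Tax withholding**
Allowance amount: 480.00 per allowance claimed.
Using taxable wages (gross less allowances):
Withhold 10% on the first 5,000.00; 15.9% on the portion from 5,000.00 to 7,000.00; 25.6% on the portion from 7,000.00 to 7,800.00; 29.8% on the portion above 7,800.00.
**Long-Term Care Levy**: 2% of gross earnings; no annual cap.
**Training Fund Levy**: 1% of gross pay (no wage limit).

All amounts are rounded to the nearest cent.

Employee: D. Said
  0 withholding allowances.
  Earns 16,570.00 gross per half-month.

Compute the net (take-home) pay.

12,436.64

Income Tax: taxable = 16,570.00
  1,022.80 + 29.8% × (16,570.00 − 7,800.00) = 1,022.80 + 29.8% × 8,770.00 = 3,636.26
Long-Term Care Levy: 2% × 16,570.00 = 331.40
Training Fund Levy: 1% × 16,570.00 = 165.70
Total withheld: 3,636.26 + 331.40 + 165.70 = 4,133.36
Net pay: 16,570.00 − 4,133.36 = 12,436.64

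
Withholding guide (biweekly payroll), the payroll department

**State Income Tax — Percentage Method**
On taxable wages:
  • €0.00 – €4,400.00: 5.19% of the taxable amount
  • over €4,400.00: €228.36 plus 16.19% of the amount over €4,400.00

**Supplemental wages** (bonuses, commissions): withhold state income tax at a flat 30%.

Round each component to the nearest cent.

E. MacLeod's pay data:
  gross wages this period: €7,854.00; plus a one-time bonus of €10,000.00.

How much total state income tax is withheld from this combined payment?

€3,787.56

State Income Tax: taxable = €7,854.00
  €228.36 + 16.19% × (€7,854.00 − €4,400.00) = €228.36 + 16.19% × €3,454.00 = €787.56
Supplemental (30% flat on bonus): 30% × €10,000.00 = €3,000.00
Total state income tax: €787.56 + €3,000.00 = €3,787.56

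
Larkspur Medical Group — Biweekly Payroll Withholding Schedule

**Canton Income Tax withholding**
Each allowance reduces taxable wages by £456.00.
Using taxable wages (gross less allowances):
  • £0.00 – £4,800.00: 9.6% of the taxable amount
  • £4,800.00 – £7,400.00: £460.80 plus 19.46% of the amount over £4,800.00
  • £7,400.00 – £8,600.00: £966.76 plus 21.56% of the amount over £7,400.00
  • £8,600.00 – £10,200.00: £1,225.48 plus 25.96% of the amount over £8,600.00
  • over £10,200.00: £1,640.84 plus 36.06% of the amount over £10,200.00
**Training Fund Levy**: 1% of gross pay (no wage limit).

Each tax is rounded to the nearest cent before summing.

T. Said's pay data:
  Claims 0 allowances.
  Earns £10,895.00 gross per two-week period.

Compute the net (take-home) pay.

Canton Income Tax: taxable = £10,895.00
  £1,640.84 + 36.06% × (£10,895.00 − £10,200.00) = £1,640.84 + 36.06% × £695.00 = £1,891.46
Training Fund Levy: 1% × £10,895.00 = £108.95
Total withheld: £1,891.46 + £108.95 = £2,000.41
Net pay: £10,895.00 − £2,000.41 = £8,894.59

£8,894.59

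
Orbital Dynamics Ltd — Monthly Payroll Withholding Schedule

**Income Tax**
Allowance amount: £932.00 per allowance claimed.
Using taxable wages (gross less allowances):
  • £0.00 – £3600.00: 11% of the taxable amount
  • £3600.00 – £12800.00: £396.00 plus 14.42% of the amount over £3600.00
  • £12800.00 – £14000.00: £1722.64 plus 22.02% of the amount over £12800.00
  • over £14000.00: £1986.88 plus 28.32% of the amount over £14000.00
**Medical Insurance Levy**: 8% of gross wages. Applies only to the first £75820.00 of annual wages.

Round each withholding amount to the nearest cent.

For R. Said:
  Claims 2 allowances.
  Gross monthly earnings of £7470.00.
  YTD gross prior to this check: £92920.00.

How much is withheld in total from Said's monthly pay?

£685.27

Income Tax: taxable = £7470.00 − 2×£932.00 = £5606.00
  £396.00 + 14.42% × (£5606.00 − £3600.00) = £396.00 + 14.42% × £2006.00 = £685.27
Medical Insurance Levy: YTD £92920.00 ≥ cap £75820.00 → £0.00
Total: £685.27 + £0.00 = £685.27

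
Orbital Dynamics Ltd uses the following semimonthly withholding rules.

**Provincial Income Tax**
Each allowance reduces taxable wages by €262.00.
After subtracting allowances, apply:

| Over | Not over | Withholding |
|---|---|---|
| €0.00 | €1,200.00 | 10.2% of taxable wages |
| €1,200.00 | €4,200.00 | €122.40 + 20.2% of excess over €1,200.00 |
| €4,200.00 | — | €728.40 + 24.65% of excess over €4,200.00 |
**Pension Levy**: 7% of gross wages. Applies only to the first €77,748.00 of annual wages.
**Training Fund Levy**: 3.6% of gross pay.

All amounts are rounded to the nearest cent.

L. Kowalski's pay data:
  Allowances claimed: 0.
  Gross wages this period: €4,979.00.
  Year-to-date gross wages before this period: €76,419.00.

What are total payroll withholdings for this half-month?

€1,192.69

Provincial Income Tax: taxable = €4,979.00
  €728.40 + 24.65% × (€4,979.00 − €4,200.00) = €728.40 + 24.65% × €779.00 = €920.42
Pension Levy: cap €77,748.00 − YTD €76,419.00 = €1,329.00 subject; 7% × €1,329.00 = €93.03
Training Fund Levy: 3.6% × €4,979.00 = €179.24
Total: €920.42 + €93.03 + €179.24 = €1,192.69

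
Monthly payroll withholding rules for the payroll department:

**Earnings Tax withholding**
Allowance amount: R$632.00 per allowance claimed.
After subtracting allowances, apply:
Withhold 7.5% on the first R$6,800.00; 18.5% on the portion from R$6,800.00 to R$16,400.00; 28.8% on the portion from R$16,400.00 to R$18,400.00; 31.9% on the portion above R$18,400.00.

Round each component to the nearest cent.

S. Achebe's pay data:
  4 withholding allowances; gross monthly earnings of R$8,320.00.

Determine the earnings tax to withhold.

R$434.40

Earnings Tax: taxable = R$8,320.00 − 4×R$632.00 = R$5,792.00
  7.5% × R$5,792.00 = R$434.40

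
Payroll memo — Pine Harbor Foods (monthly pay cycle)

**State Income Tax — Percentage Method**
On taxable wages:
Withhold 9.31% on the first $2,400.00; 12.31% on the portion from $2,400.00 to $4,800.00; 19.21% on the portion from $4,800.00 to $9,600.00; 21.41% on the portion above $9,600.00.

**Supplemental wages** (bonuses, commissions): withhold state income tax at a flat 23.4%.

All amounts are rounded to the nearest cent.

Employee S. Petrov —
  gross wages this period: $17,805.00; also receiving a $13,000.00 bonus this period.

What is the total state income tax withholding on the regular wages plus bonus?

$6,239.65

State Income Tax: taxable = $17,805.00
  $1,440.96 + 21.41% × ($17,805.00 − $9,600.00) = $1,440.96 + 21.41% × $8,205.00 = $3,197.65
Supplemental (23.4% flat on bonus): 23.4% × $13,000.00 = $3,042.00
Total state income tax: $3,197.65 + $3,042.00 = $6,239.65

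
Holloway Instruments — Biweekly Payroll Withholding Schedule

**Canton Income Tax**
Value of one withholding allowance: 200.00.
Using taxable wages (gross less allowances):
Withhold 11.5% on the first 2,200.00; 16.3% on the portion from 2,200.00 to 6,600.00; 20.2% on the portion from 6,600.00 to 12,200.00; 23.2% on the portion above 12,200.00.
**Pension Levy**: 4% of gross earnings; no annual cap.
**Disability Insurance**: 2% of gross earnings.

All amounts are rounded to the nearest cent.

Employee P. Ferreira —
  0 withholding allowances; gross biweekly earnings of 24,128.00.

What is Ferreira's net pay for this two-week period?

17,811.62

Canton Income Tax: taxable = 24,128.00
  2,101.40 + 23.2% × (24,128.00 − 12,200.00) = 2,101.40 + 23.2% × 11,928.00 = 4,868.70
Pension Levy: 4% × 24,128.00 = 965.12
Disability Insurance: 2% × 24,128.00 = 482.56
Total withheld: 4,868.70 + 965.12 + 482.56 = 6,316.38
Net pay: 24,128.00 − 6,316.38 = 17,811.62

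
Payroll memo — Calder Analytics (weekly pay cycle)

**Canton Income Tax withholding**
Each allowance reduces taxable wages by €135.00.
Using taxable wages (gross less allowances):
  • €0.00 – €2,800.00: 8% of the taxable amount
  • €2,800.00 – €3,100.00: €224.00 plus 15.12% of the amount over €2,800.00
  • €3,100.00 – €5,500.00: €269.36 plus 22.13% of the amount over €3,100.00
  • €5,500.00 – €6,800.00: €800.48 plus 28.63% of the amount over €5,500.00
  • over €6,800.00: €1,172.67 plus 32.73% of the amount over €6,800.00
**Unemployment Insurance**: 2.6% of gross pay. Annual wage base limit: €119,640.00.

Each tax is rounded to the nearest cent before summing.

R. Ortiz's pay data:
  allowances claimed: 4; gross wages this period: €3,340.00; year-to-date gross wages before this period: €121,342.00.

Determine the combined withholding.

Canton Income Tax: taxable = €3,340.00 − 4×€135.00 = €2,800.00
  8% × €2,800.00 = €224.00
Unemployment Insurance: YTD €121,342.00 ≥ cap €119,640.00 → €0.00
Total: €224.00 + €0.00 = €224.00

€224.00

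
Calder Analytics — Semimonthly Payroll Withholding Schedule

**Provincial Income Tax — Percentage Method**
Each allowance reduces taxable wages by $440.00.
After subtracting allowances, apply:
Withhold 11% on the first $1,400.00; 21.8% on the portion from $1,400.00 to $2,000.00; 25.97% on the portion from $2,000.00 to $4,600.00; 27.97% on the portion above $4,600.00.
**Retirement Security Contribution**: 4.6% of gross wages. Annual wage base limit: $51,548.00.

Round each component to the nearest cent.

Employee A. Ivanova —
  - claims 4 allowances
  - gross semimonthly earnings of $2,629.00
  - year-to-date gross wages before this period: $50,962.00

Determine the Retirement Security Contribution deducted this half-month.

Retirement Security Contribution: cap $51,548.00 − YTD $50,962.00 = $586.00 subject; 4.6% × $586.00 = $26.96

$26.96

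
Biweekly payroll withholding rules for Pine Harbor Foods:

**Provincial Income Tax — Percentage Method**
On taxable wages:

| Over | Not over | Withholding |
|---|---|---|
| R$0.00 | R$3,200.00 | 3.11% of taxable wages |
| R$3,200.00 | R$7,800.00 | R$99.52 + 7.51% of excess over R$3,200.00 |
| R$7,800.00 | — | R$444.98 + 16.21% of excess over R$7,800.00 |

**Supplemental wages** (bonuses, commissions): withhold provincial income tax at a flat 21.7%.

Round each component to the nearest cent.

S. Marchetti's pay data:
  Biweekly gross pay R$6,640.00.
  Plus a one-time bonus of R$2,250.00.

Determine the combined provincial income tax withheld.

Provincial Income Tax: taxable = R$6,640.00
  R$99.52 + 7.51% × (R$6,640.00 − R$3,200.00) = R$99.52 + 7.51% × R$3,440.00 = R$357.86
Supplemental (21.7% flat on bonus): 21.7% × R$2,250.00 = R$488.25
Total provincial income tax: R$357.86 + R$488.25 = R$846.11

R$846.11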